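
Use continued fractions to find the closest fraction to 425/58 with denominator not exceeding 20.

22/3

Expand x = 425/58 as a continued fraction with the Euclidean algorithm:
  425 = 7*58 + 19, so a_0 = 7.
  58 = 3*19 + 1, so a_1 = 3.
  19 = 19*1 + 0, so a_2 = 19.
so x = [7; 3, 19].
Convergents (p_i = a_i*p_{i-1} + p_{i-2}, q_i = a_i*q_{i-1} + q_{i-2} with p_{-2}=0, p_{-1}=1, q_{-2}=1, q_{-1}=0), until the denominator exceeds 20:
  i=0: a_0=7, p_0 = 7*1 + 0 = 7, q_0 = 7*0 + 1 = 1.
  i=1: a_1=3, p_1 = 3*7 + 1 = 22, q_1 = 3*1 + 0 = 3.
  i=2: a_2=19, p_2 = 19*22 + 7 = 425, q_2 = 19*3 + 1 = 58.
q_2 = 58 > 20, so the last convergent with denominator <= 20 is p_1/q_1 = 22/3.
The closest fraction with denominator <= 20 is either p_1/q_1 or the intermediate fraction (k*p_1 + p_0)/(k*q_1 + q_0) with the largest k >= 1 whose denominator stays <= 20; these approach x as k grows, and every other convergent or intermediate fraction in range is farther away.
Largest k: floor((20 - q_0)/q_1) = floor((20 - 1)/3) = 6.
That gives (6*22 + 7)/(6*3 + 1) = 139/19.
Compare the errors: |x - 22/3| = |425*3 - 22*58|/(58*3) = 1/174, and |x - 139/19| = |425*19 - 139*58|/(58*19) = 13/1102.
Cross-multiplying, 1*1102 = 1102 < 2262 = 13*174, so 1/174 is smaller: the convergent 22/3 is closer to x than 139/19.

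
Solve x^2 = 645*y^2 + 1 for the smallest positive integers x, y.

(x, y) = (1024001, 40320)

First expand sqrt(645) as a continued fraction. With x_i = (sqrt(645) + m_i)/d_i and (m_0, d_0) = (0, 1): a_0 = floor(sqrt(645)) = 25, since 25^2 = 625 <= 645 < 676 = 26^2.
Iterate m_{i+1} = d_i*a_i - m_i, d_{i+1} = (645 - m_{i+1}^2)/d_i, a_{i+1} = floor((a_0 + m_{i+1})/d_{i+1}):
  m_1 = 1*25 - 0 = 25, d_1 = (645 - 25^2)/1 = 20/1 = 20, a_1 = floor((25 + 25)/20) = 2.
  m_2 = 20*2 - 25 = 15, d_2 = (645 - 15^2)/20 = 420/20 = 21, a_2 = floor((25 + 15)/21) = 1.
  m_3 = 21*1 - 15 = 6, d_3 = (645 - 6^2)/21 = 609/21 = 29, a_3 = floor((25 + 6)/29) = 1.
  m_4 = 29*1 - 6 = 23, d_4 = (645 - 23^2)/29 = 116/29 = 4, a_4 = floor((25 + 23)/4) = 12.
  m_5 = 4*12 - 23 = 25, d_5 = (645 - 25^2)/4 = 20/4 = 5, a_5 = floor((25 + 25)/5) = 10.
  m_6 = 5*10 - 25 = 25, d_6 = (645 - 25^2)/5 = 20/5 = 4, a_6 = floor((25 + 25)/4) = 12.
  m_7 = 4*12 - 25 = 23, d_7 = (645 - 23^2)/4 = 116/4 = 29, a_7 = floor((25 + 23)/29) = 1.
  m_8 = 29*1 - 23 = 6, d_8 = (645 - 6^2)/29 = 609/29 = 21, a_8 = floor((25 + 6)/21) = 1.
  m_9 = 21*1 - 6 = 15, d_9 = (645 - 15^2)/21 = 420/21 = 20, a_9 = floor((25 + 15)/20) = 2.
  m_10 = 20*2 - 15 = 25, d_10 = (645 - 25^2)/20 = 20/20 = 1, a_10 = floor((25 + 25)/1) = 50.
  m_11 = 1*50 - 25 = 25, d_11 = (645 - 25^2)/1 = 20/1 = 20: (m_11, d_11) = (m_1, d_1) = (25, 20), so from here the quotients repeat a_1, ..., a_10; the period length is 10.
So sqrt(645) = [25; (2, 1, 1, 12, 10, 12, 1, 1, 2, 50)] with period length k = 10.
k is even, so the fundamental solution of x^2 - 645y^2 = 1 is (p_{k-1}, q_{k-1}) = (p_9, q_9); compute convergents through index 9.
Convergents (p_i = a_i*p_{i-1} + p_{i-2}, q_i = a_i*q_{i-1} + q_{i-2} with p_{-2}=0, p_{-1}=1, q_{-2}=1, q_{-1}=0):
  i=0: a_0=25, p_0 = 25*1 + 0 = 25, q_0 = 25*0 + 1 = 1.
  i=1: a_1=2, p_1 = 2*25 + 1 = 51, q_1 = 2*1 + 0 = 2.
  i=2: a_2=1, p_2 = 1*51 + 25 = 76, q_2 = 1*2 + 1 = 3.
  i=3: a_3=1, p_3 = 1*76 + 51 = 127, q_3 = 1*3 + 2 = 5.
  i=4: a_4=12, p_4 = 12*127 + 76 = 1600, q_4 = 12*5 + 3 = 63.
  i=5: a_5=10, p_5 = 10*1600 + 127 = 16127, q_5 = 10*63 + 5 = 635.
  i=6: a_6=12, p_6 = 12*16127 + 1600 = 195124, q_6 = 12*635 + 63 = 7683.
  i=7: a_7=1, p_7 = 1*195124 + 16127 = 211251, q_7 = 1*7683 + 635 = 8318.
  i=8: a_8=1, p_8 = 1*211251 + 195124 = 406375, q_8 = 1*8318 + 7683 = 16001.
  i=9: a_9=2, p_9 = 2*406375 + 211251 = 1024001, q_9 = 2*16001 + 8318 = 40320.
Check: 1024001^2 - 645*40320^2 = 1048578048001 - 1048578048000 = 1, so (x, y) = (1024001, 40320) solves the equation, and by the theorem it is the least positive solution.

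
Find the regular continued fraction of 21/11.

Run the Euclidean algorithm on 21 and 11; the successive quotients are the partial quotients a_0, a_1, ... (each step inverts the fractional part left over by the previous one):
  21 = 1*11 + 10, so a_0 = 1.
  11 = 1*10 + 1, so a_1 = 1.
  10 = 10*1 + 0, so a_2 = 10.
The remainder reaches 0 after 3 divisions, so the expansion has 3 partial quotients, read off in order.

[1; 1, 10]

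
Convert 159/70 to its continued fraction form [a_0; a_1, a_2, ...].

Run the Euclidean algorithm on 159 and 70; the successive quotients are the partial quotients a_0, a_1, ... (each step inverts the fractional part left over by the previous one):
  159 = 2*70 + 19, so a_0 = 2.
  70 = 3*19 + 13, so a_1 = 3.
  19 = 1*13 + 6, so a_2 = 1.
  13 = 2*6 + 1, so a_3 = 2.
  6 = 6*1 + 0, so a_4 = 6.
The remainder reaches 0 after 5 divisions, so the expansion has 5 partial quotients, read off in order.

[2; 3, 1, 2, 6]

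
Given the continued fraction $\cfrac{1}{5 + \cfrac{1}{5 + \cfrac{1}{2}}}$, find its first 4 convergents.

Using the convergent recurrence p_i = a_i*p_{i-1} + p_{i-2}, q_i = a_i*q_{i-1} + q_{i-2} with p_{-2}=0, p_{-1}=1, q_{-2}=1, q_{-1}=0:
  i=0: a_0=0, p_0 = 0*1 + 0 = 0, q_0 = 0*0 + 1 = 1.
  i=1: a_1=5, p_1 = 5*0 + 1 = 1, q_1 = 5*1 + 0 = 5.
  i=2: a_2=5, p_2 = 5*1 + 0 = 5, q_2 = 5*5 + 1 = 26.
  i=3: a_3=2, p_3 = 2*5 + 1 = 11, q_3 = 2*26 + 5 = 57.

0/1, 1/5, 5/26, 11/57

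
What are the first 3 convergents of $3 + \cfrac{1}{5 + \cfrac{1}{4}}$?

Using the convergent recurrence p_i = a_i*p_{i-1} + p_{i-2}, q_i = a_i*q_{i-1} + q_{i-2} with p_{-2}=0, p_{-1}=1, q_{-2}=1, q_{-1}=0:
  i=0: a_0=3, p_0 = 3*1 + 0 = 3, q_0 = 3*0 + 1 = 1.
  i=1: a_1=5, p_1 = 5*3 + 1 = 16, q_1 = 5*1 + 0 = 5.
  i=2: a_2=4, p_2 = 4*16 + 3 = 67, q_2 = 4*5 + 1 = 21.

3/1, 16/5, 67/21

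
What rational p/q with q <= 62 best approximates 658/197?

Expand x = 658/197 as a continued fraction with the Euclidean algorithm:
  658 = 3*197 + 67, so a_0 = 3.
  197 = 2*67 + 63, so a_1 = 2.
  67 = 1*63 + 4, so a_2 = 1.
  63 = 15*4 + 3, so a_3 = 15.
  4 = 1*3 + 1, so a_4 = 1.
  3 = 3*1 + 0, so a_5 = 3.
so x = [3; 2, 1, 15, 1, 3].
Convergents (p_i = a_i*p_{i-1} + p_{i-2}, q_i = a_i*q_{i-1} + q_{i-2} with p_{-2}=0, p_{-1}=1, q_{-2}=1, q_{-1}=0), until the denominator exceeds 62:
  i=0: a_0=3, p_0 = 3*1 + 0 = 3, q_0 = 3*0 + 1 = 1.
  i=1: a_1=2, p_1 = 2*3 + 1 = 7, q_1 = 2*1 + 0 = 2.
  i=2: a_2=1, p_2 = 1*7 + 3 = 10, q_2 = 1*2 + 1 = 3.
  i=3: a_3=15, p_3 = 15*10 + 7 = 157, q_3 = 15*3 + 2 = 47.
  i=4: a_4=1, p_4 = 1*157 + 10 = 167, q_4 = 1*47 + 3 = 50.
  i=5: a_5=3, p_5 = 3*167 + 157 = 658, q_5 = 3*50 + 47 = 197.
q_5 = 197 > 62, so the last convergent with denominator <= 62 is p_4/q_4 = 167/50.
The closest fraction with denominator <= 62 is either p_4/q_4 or the intermediate fraction (k*p_4 + p_3)/(k*q_4 + q_3) with the largest k >= 1 whose denominator stays <= 62; these approach x as k grows, and every other convergent or intermediate fraction in range is farther away.
Largest k: floor((62 - q_3)/q_4) = floor((62 - 47)/50) = 0.
Since k = 0, no intermediate fraction beyond p_4/q_4 has denominator <= 62, so the convergent 167/50 is the closest (its error is |658*50 - 167*197|/(197*50) = 1/9850).

167/50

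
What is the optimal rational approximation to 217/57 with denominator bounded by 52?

118/31

Expand x = 217/57 as a continued fraction with the Euclidean algorithm:
  217 = 3*57 + 46, so a_0 = 3.
  57 = 1*46 + 11, so a_1 = 1.
  46 = 4*11 + 2, so a_2 = 4.
  11 = 5*2 + 1, so a_3 = 5.
  2 = 2*1 + 0, so a_4 = 2.
so x = [3; 1, 4, 5, 2].
Convergents (p_i = a_i*p_{i-1} + p_{i-2}, q_i = a_i*q_{i-1} + q_{i-2} with p_{-2}=0, p_{-1}=1, q_{-2}=1, q_{-1}=0), until the denominator exceeds 52:
  i=0: a_0=3, p_0 = 3*1 + 0 = 3, q_0 = 3*0 + 1 = 1.
  i=1: a_1=1, p_1 = 1*3 + 1 = 4, q_1 = 1*1 + 0 = 1.
  i=2: a_2=4, p_2 = 4*4 + 3 = 19, q_2 = 4*1 + 1 = 5.
  i=3: a_3=5, p_3 = 5*19 + 4 = 99, q_3 = 5*5 + 1 = 26.
  i=4: a_4=2, p_4 = 2*99 + 19 = 217, q_4 = 2*26 + 5 = 57.
q_4 = 57 > 52, so the last convergent with denominator <= 52 is p_3/q_3 = 99/26.
The closest fraction with denominator <= 52 is either p_3/q_3 or the intermediate fraction (k*p_3 + p_2)/(k*q_3 + q_2) with the largest k >= 1 whose denominator stays <= 52; these approach x as k grows, and every other convergent or intermediate fraction in range is farther away.
Largest k: floor((52 - q_2)/q_3) = floor((52 - 5)/26) = 1.
That gives (1*99 + 19)/(1*26 + 5) = 118/31.
Compare the errors: |x - 99/26| = |217*26 - 99*57|/(57*26) = 1/1482, and |x - 118/31| = |217*31 - 118*57|/(57*31) = 1/1767.
Cross-multiplying, 1*1482 = 1482 < 1767 = 1*1767, so 1/1767 is smaller: the intermediate fraction 118/31 is closer to x than 99/26.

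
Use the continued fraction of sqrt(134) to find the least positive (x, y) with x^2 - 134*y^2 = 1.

First expand sqrt(134) as a continued fraction. With x_i = (sqrt(134) + m_i)/d_i and (m_0, d_0) = (0, 1): a_0 = floor(sqrt(134)) = 11, since 11^2 = 121 <= 134 < 144 = 12^2.
Iterate m_{i+1} = d_i*a_i - m_i, d_{i+1} = (134 - m_{i+1}^2)/d_i, a_{i+1} = floor((a_0 + m_{i+1})/d_{i+1}):
  m_1 = 1*11 - 0 = 11, d_1 = (134 - 11^2)/1 = 13/1 = 13, a_1 = floor((11 + 11)/13) = 1.
  m_2 = 13*1 - 11 = 2, d_2 = (134 - 2^2)/13 = 130/13 = 10, a_2 = floor((11 + 2)/10) = 1.
  m_3 = 10*1 - 2 = 8, d_3 = (134 - 8^2)/10 = 70/10 = 7, a_3 = floor((11 + 8)/7) = 2.
  m_4 = 7*2 - 8 = 6, d_4 = (134 - 6^2)/7 = 98/7 = 14, a_4 = floor((11 + 6)/14) = 1.
  m_5 = 14*1 - 6 = 8, d_5 = (134 - 8^2)/14 = 70/14 = 5, a_5 = floor((11 + 8)/5) = 3.
  m_6 = 5*3 - 8 = 7, d_6 = (134 - 7^2)/5 = 85/5 = 17, a_6 = floor((11 + 7)/17) = 1.
  m_7 = 17*1 - 7 = 10, d_7 = (134 - 10^2)/17 = 34/17 = 2, a_7 = floor((11 + 10)/2) = 10.
  m_8 = 2*10 - 10 = 10, d_8 = (134 - 10^2)/2 = 34/2 = 17, a_8 = floor((11 + 10)/17) = 1.
  m_9 = 17*1 - 10 = 7, d_9 = (134 - 7^2)/17 = 85/17 = 5, a_9 = floor((11 + 7)/5) = 3.
  m_10 = 5*3 - 7 = 8, d_10 = (134 - 8^2)/5 = 70/5 = 14, a_10 = floor((11 + 8)/14) = 1.
  m_11 = 14*1 - 8 = 6, d_11 = (134 - 6^2)/14 = 98/14 = 7, a_11 = floor((11 + 6)/7) = 2.
  m_12 = 7*2 - 6 = 8, d_12 = (134 - 8^2)/7 = 70/7 = 10, a_12 = floor((11 + 8)/10) = 1.
  m_13 = 10*1 - 8 = 2, d_13 = (134 - 2^2)/10 = 130/10 = 13, a_13 = floor((11 + 2)/13) = 1.
  m_14 = 13*1 - 2 = 11, d_14 = (134 - 11^2)/13 = 13/13 = 1, a_14 = floor((11 + 11)/1) = 22.
  m_15 = 1*22 - 11 = 11, d_15 = (134 - 11^2)/1 = 13/1 = 13: (m_15, d_15) = (m_1, d_1) = (11, 13), so from here the quotients repeat a_1, ..., a_14; the period length is 14.
So sqrt(134) = [11; (1, 1, 2, 1, 3, 1, 10, 1, 3, 1, 2, 1, 1, 22)] with period length k = 14.
k is even, so the fundamental solution of x^2 - 134y^2 = 1 is (p_{k-1}, q_{k-1}) = (p_13, q_13); compute convergents through index 13.
Convergents (p_i = a_i*p_{i-1} + p_{i-2}, q_i = a_i*q_{i-1} + q_{i-2} with p_{-2}=0, p_{-1}=1, q_{-2}=1, q_{-1}=0):
  i=0: a_0=11, p_0 = 11*1 + 0 = 11, q_0 = 11*0 + 1 = 1.
  i=1: a_1=1, p_1 = 1*11 + 1 = 12, q_1 = 1*1 + 0 = 1.
  i=2: a_2=1, p_2 = 1*12 + 11 = 23, q_2 = 1*1 + 1 = 2.
  i=3: a_3=2, p_3 = 2*23 + 12 = 58, q_3 = 2*2 + 1 = 5.
  i=4: a_4=1, p_4 = 1*58 + 23 = 81, q_4 = 1*5 + 2 = 7.
  i=5: a_5=3, p_5 = 3*81 + 58 = 301, q_5 = 3*7 + 5 = 26.
  i=6: a_6=1, p_6 = 1*301 + 81 = 382, q_6 = 1*26 + 7 = 33.
  i=7: a_7=10, p_7 = 10*382 + 301 = 4121, q_7 = 10*33 + 26 = 356.
  i=8: a_8=1, p_8 = 1*4121 + 382 = 4503, q_8 = 1*356 + 33 = 389.
  i=9: a_9=3, p_9 = 3*4503 + 4121 = 17630, q_9 = 3*389 + 356 = 1523.
  i=10: a_10=1, p_10 = 1*17630 + 4503 = 22133, q_10 = 1*1523 + 389 = 1912.
  i=11: a_11=2, p_11 = 2*22133 + 17630 = 61896, q_11 = 2*1912 + 1523 = 5347.
  i=12: a_12=1, p_12 = 1*61896 + 22133 = 84029, q_12 = 1*5347 + 1912 = 7259.
  i=13: a_13=1, p_13 = 1*84029 + 61896 = 145925, q_13 = 1*7259 + 5347 = 12606.
Check: 145925^2 - 134*12606^2 = 21294105625 - 21294105624 = 1, so (x, y) = (145925, 12606) solves the equation, and by the theorem it is the least positive solution.

(x, y) = (145925, 12606)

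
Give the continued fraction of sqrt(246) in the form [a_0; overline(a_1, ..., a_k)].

[15; overline(1, 2, 5, 1, 14, 1, 5, 2, 1, 30)]

Write x_i = (sqrt(246) + m_i)/d_i with (m_0, d_0) = (0, 1). a_0 = floor(sqrt(246)) = 15, since 15^2 = 225 <= 246 < 256 = 16^2.
Iterate m_{i+1} = d_i*a_i - m_i, d_{i+1} = (246 - m_{i+1}^2)/d_i, a_{i+1} = floor((a_0 + m_{i+1})/d_{i+1}):
  m_1 = 1*15 - 0 = 15, d_1 = (246 - 15^2)/1 = 21/1 = 21, a_1 = floor((15 + 15)/21) = 1.
  m_2 = 21*1 - 15 = 6, d_2 = (246 - 6^2)/21 = 210/21 = 10, a_2 = floor((15 + 6)/10) = 2.
  m_3 = 10*2 - 6 = 14, d_3 = (246 - 14^2)/10 = 50/10 = 5, a_3 = floor((15 + 14)/5) = 5.
  m_4 = 5*5 - 14 = 11, d_4 = (246 - 11^2)/5 = 125/5 = 25, a_4 = floor((15 + 11)/25) = 1.
  m_5 = 25*1 - 11 = 14, d_5 = (246 - 14^2)/25 = 50/25 = 2, a_5 = floor((15 + 14)/2) = 14.
  m_6 = 2*14 - 14 = 14, d_6 = (246 - 14^2)/2 = 50/2 = 25, a_6 = floor((15 + 14)/25) = 1.
  m_7 = 25*1 - 14 = 11, d_7 = (246 - 11^2)/25 = 125/25 = 5, a_7 = floor((15 + 11)/5) = 5.
  m_8 = 5*5 - 11 = 14, d_8 = (246 - 14^2)/5 = 50/5 = 10, a_8 = floor((15 + 14)/10) = 2.
  m_9 = 10*2 - 14 = 6, d_9 = (246 - 6^2)/10 = 210/10 = 21, a_9 = floor((15 + 6)/21) = 1.
  m_10 = 21*1 - 6 = 15, d_10 = (246 - 15^2)/21 = 21/21 = 1, a_10 = floor((15 + 15)/1) = 30.
  m_11 = 1*30 - 15 = 15, d_11 = (246 - 15^2)/1 = 21/1 = 21: (m_11, d_11) = (m_1, d_1) = (15, 21), so from here the quotients repeat a_1, ..., a_10; the period length is 10.
Hence the expansion of sqrt(246) is a_0 = 15 followed by the repeating block 1, 2, 5, 1, 14, 1, 5, 2, 1, 30 (period 10).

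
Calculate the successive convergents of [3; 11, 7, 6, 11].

Using the convergent recurrence p_i = a_i*p_{i-1} + p_{i-2}, q_i = a_i*q_{i-1} + q_{i-2} with p_{-2}=0, p_{-1}=1, q_{-2}=1, q_{-1}=0:
  i=0: a_0=3, p_0 = 3*1 + 0 = 3, q_0 = 3*0 + 1 = 1.
  i=1: a_1=11, p_1 = 11*3 + 1 = 34, q_1 = 11*1 + 0 = 11.
  i=2: a_2=7, p_2 = 7*34 + 3 = 241, q_2 = 7*11 + 1 = 78.
  i=3: a_3=6, p_3 = 6*241 + 34 = 1480, q_3 = 6*78 + 11 = 479.
  i=4: a_4=11, p_4 = 11*1480 + 241 = 16521, q_4 = 11*479 + 78 = 5347.

3/1, 34/11, 241/78, 1480/479, 16521/5347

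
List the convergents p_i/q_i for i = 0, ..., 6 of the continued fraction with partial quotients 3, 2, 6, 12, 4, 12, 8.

Using the convergent recurrence p_i = a_i*p_{i-1} + p_{i-2}, q_i = a_i*q_{i-1} + q_{i-2} with p_{-2}=0, p_{-1}=1, q_{-2}=1, q_{-1}=0:
  i=0: a_0=3, p_0 = 3*1 + 0 = 3, q_0 = 3*0 + 1 = 1.
  i=1: a_1=2, p_1 = 2*3 + 1 = 7, q_1 = 2*1 + 0 = 2.
  i=2: a_2=6, p_2 = 6*7 + 3 = 45, q_2 = 6*2 + 1 = 13.
  i=3: a_3=12, p_3 = 12*45 + 7 = 547, q_3 = 12*13 + 2 = 158.
  i=4: a_4=4, p_4 = 4*547 + 45 = 2233, q_4 = 4*158 + 13 = 645.
  i=5: a_5=12, p_5 = 12*2233 + 547 = 27343, q_5 = 12*645 + 158 = 7898.
  i=6: a_6=8, p_6 = 8*27343 + 2233 = 220977, q_6 = 8*7898 + 645 = 63829.

3/1, 7/2, 45/13, 547/158, 2233/645, 27343/7898, 220977/63829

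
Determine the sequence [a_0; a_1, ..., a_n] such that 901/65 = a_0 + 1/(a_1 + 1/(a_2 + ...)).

[13; 1, 6, 4, 2]

Run the Euclidean algorithm on 901 and 65; the successive quotients are the partial quotients a_0, a_1, ... (each step inverts the fractional part left over by the previous one):
  901 = 13*65 + 56, so a_0 = 13.
  65 = 1*56 + 9, so a_1 = 1.
  56 = 6*9 + 2, so a_2 = 6.
  9 = 4*2 + 1, so a_3 = 4.
  2 = 2*1 + 0, so a_4 = 2.
The remainder reaches 0 after 5 divisions, so the expansion has 5 partial quotients, read off in order.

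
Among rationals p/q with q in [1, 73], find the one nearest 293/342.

Expand x = 293/342 as a continued fraction with the Euclidean algorithm:
  293 = 0*342 + 293, so a_0 = 0.
  342 = 1*293 + 49, so a_1 = 1.
  293 = 5*49 + 48, so a_2 = 5.
  49 = 1*48 + 1, so a_3 = 1.
  48 = 48*1 + 0, so a_4 = 48.
so x = [0; 1, 5, 1, 48].
Convergents (p_i = a_i*p_{i-1} + p_{i-2}, q_i = a_i*q_{i-1} + q_{i-2} with p_{-2}=0, p_{-1}=1, q_{-2}=1, q_{-1}=0), until the denominator exceeds 73:
  i=0: a_0=0, p_0 = 0*1 + 0 = 0, q_0 = 0*0 + 1 = 1.
  i=1: a_1=1, p_1 = 1*0 + 1 = 1, q_1 = 1*1 + 0 = 1.
  i=2: a_2=5, p_2 = 5*1 + 0 = 5, q_2 = 5*1 + 1 = 6.
  i=3: a_3=1, p_3 = 1*5 + 1 = 6, q_3 = 1*6 + 1 = 7.
  i=4: a_4=48, p_4 = 48*6 + 5 = 293, q_4 = 48*7 + 6 = 342.
q_4 = 342 > 73, so the last convergent with denominator <= 73 is p_3/q_3 = 6/7.
The closest fraction with denominator <= 73 is either p_3/q_3 or the intermediate fraction (k*p_3 + p_2)/(k*q_3 + q_2) with the largest k >= 1 whose denominator stays <= 73; these approach x as k grows, and every other convergent or intermediate fraction in range is farther away.
Largest k: floor((73 - q_2)/q_3) = floor((73 - 6)/7) = 9.
That gives (9*6 + 5)/(9*7 + 6) = 59/69.
Compare the errors: |x - 6/7| = |293*7 - 6*342|/(342*7) = 1/2394, and |x - 59/69| = |293*69 - 59*342|/(342*69) = 39/23598.
Cross-multiplying, 1*23598 = 23598 < 93366 = 39*2394, so 1/2394 is smaller: the convergent 6/7 is closer to x than 59/69.

6/7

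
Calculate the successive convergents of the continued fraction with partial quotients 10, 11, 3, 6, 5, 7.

Using the convergent recurrence p_i = a_i*p_{i-1} + p_{i-2}, q_i = a_i*q_{i-1} + q_{i-2} with p_{-2}=0, p_{-1}=1, q_{-2}=1, q_{-1}=0:
  i=0: a_0=10, p_0 = 10*1 + 0 = 10, q_0 = 10*0 + 1 = 1.
  i=1: a_1=11, p_1 = 11*10 + 1 = 111, q_1 = 11*1 + 0 = 11.
  i=2: a_2=3, p_2 = 3*111 + 10 = 343, q_2 = 3*11 + 1 = 34.
  i=3: a_3=6, p_3 = 6*343 + 111 = 2169, q_3 = 6*34 + 11 = 215.
  i=4: a_4=5, p_4 = 5*2169 + 343 = 11188, q_4 = 5*215 + 34 = 1109.
  i=5: a_5=7, p_5 = 7*11188 + 2169 = 80485, q_5 = 7*1109 + 215 = 7978.

10/1, 111/11, 343/34, 2169/215, 11188/1109, 80485/7978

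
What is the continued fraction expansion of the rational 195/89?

Run the Euclidean algorithm on 195 and 89; the successive quotients are the partial quotients a_0, a_1, ... (each step inverts the fractional part left over by the previous one):
  195 = 2*89 + 17, so a_0 = 2.
  89 = 5*17 + 4, so a_1 = 5.
  17 = 4*4 + 1, so a_2 = 4.
  4 = 4*1 + 0, so a_3 = 4.
The remainder reaches 0 after 4 divisions, so the expansion has 4 partial quotients, read off in order.

[2; 5, 4, 4]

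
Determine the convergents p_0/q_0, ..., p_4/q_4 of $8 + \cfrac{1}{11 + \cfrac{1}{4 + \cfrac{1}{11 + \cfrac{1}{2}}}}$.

Using the convergent recurrence p_i = a_i*p_{i-1} + p_{i-2}, q_i = a_i*q_{i-1} + q_{i-2} with p_{-2}=0, p_{-1}=1, q_{-2}=1, q_{-1}=0:
  i=0: a_0=8, p_0 = 8*1 + 0 = 8, q_0 = 8*0 + 1 = 1.
  i=1: a_1=11, p_1 = 11*8 + 1 = 89, q_1 = 11*1 + 0 = 11.
  i=2: a_2=4, p_2 = 4*89 + 8 = 364, q_2 = 4*11 + 1 = 45.
  i=3: a_3=11, p_3 = 11*364 + 89 = 4093, q_3 = 11*45 + 11 = 506.
  i=4: a_4=2, p_4 = 2*4093 + 364 = 8550, q_4 = 2*506 + 45 = 1057.

8/1, 89/11, 364/45, 4093/506, 8550/1057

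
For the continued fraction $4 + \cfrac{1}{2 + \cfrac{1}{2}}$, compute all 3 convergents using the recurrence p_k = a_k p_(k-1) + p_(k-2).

Using the convergent recurrence p_i = a_i*p_{i-1} + p_{i-2}, q_i = a_i*q_{i-1} + q_{i-2} with p_{-2}=0, p_{-1}=1, q_{-2}=1, q_{-1}=0:
  i=0: a_0=4, p_0 = 4*1 + 0 = 4, q_0 = 4*0 + 1 = 1.
  i=1: a_1=2, p_1 = 2*4 + 1 = 9, q_1 = 2*1 + 0 = 2.
  i=2: a_2=2, p_2 = 2*9 + 4 = 22, q_2 = 2*2 + 1 = 5.

4/1, 9/2, 22/5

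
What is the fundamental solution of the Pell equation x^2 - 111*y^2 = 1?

(x, y) = (295, 28)

First expand sqrt(111) as a continued fraction. With x_i = (sqrt(111) + m_i)/d_i and (m_0, d_0) = (0, 1): a_0 = floor(sqrt(111)) = 10, since 10^2 = 100 <= 111 < 121 = 11^2.
Iterate m_{i+1} = d_i*a_i - m_i, d_{i+1} = (111 - m_{i+1}^2)/d_i, a_{i+1} = floor((a_0 + m_{i+1})/d_{i+1}):
  m_1 = 1*10 - 0 = 10, d_1 = (111 - 10^2)/1 = 11/1 = 11, a_1 = floor((10 + 10)/11) = 1.
  m_2 = 11*1 - 10 = 1, d_2 = (111 - 1^2)/11 = 110/11 = 10, a_2 = floor((10 + 1)/10) = 1.
  m_3 = 10*1 - 1 = 9, d_3 = (111 - 9^2)/10 = 30/10 = 3, a_3 = floor((10 + 9)/3) = 6.
  m_4 = 3*6 - 9 = 9, d_4 = (111 - 9^2)/3 = 30/3 = 10, a_4 = floor((10 + 9)/10) = 1.
  m_5 = 10*1 - 9 = 1, d_5 = (111 - 1^2)/10 = 110/10 = 11, a_5 = floor((10 + 1)/11) = 1.
  m_6 = 11*1 - 1 = 10, d_6 = (111 - 10^2)/11 = 11/11 = 1, a_6 = floor((10 + 10)/1) = 20.
  m_7 = 1*20 - 10 = 10, d_7 = (111 - 10^2)/1 = 11/1 = 11: (m_7, d_7) = (m_1, d_1) = (10, 11), so from here the quotients repeat a_1, ..., a_6; the period length is 6.
So sqrt(111) = [10; (1, 1, 6, 1, 1, 20)] with period length k = 6.
k is even, so the fundamental solution of x^2 - 111y^2 = 1 is (p_{k-1}, q_{k-1}) = (p_5, q_5); compute convergents through index 5.
Convergents (p_i = a_i*p_{i-1} + p_{i-2}, q_i = a_i*q_{i-1} + q_{i-2} with p_{-2}=0, p_{-1}=1, q_{-2}=1, q_{-1}=0):
  i=0: a_0=10, p_0 = 10*1 + 0 = 10, q_0 = 10*0 + 1 = 1.
  i=1: a_1=1, p_1 = 1*10 + 1 = 11, q_1 = 1*1 + 0 = 1.
  i=2: a_2=1, p_2 = 1*11 + 10 = 21, q_2 = 1*1 + 1 = 2.
  i=3: a_3=6, p_3 = 6*21 + 11 = 137, q_3 = 6*2 + 1 = 13.
  i=4: a_4=1, p_4 = 1*137 + 21 = 158, q_4 = 1*13 + 2 = 15.
  i=5: a_5=1, p_5 = 1*158 + 137 = 295, q_5 = 1*15 + 13 = 28.
Check: 295^2 - 111*28^2 = 87025 - 87024 = 1, so (x, y) = (295, 28) solves the equation, and by the theorem it is the least positive solution.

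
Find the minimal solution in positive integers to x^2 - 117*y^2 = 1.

First expand sqrt(117) as a continued fraction. With x_i = (sqrt(117) + m_i)/d_i and (m_0, d_0) = (0, 1): a_0 = floor(sqrt(117)) = 10, since 10^2 = 100 <= 117 < 121 = 11^2.
Iterate m_{i+1} = d_i*a_i - m_i, d_{i+1} = (117 - m_{i+1}^2)/d_i, a_{i+1} = floor((a_0 + m_{i+1})/d_{i+1}):
  m_1 = 1*10 - 0 = 10, d_1 = (117 - 10^2)/1 = 17/1 = 17, a_1 = floor((10 + 10)/17) = 1.
  m_2 = 17*1 - 10 = 7, d_2 = (117 - 7^2)/17 = 68/17 = 4, a_2 = floor((10 + 7)/4) = 4.
  m_3 = 4*4 - 7 = 9, d_3 = (117 - 9^2)/4 = 36/4 = 9, a_3 = floor((10 + 9)/9) = 2.
  m_4 = 9*2 - 9 = 9, d_4 = (117 - 9^2)/9 = 36/9 = 4, a_4 = floor((10 + 9)/4) = 4.
  m_5 = 4*4 - 9 = 7, d_5 = (117 - 7^2)/4 = 68/4 = 17, a_5 = floor((10 + 7)/17) = 1.
  m_6 = 17*1 - 7 = 10, d_6 = (117 - 10^2)/17 = 17/17 = 1, a_6 = floor((10 + 10)/1) = 20.
  m_7 = 1*20 - 10 = 10, d_7 = (117 - 10^2)/1 = 17/1 = 17: (m_7, d_7) = (m_1, d_1) = (10, 17), so from here the quotients repeat a_1, ..., a_6; the period length is 6.
So sqrt(117) = [10; (1, 4, 2, 4, 1, 20)] with period length k = 6.
k is even, so the fundamental solution of x^2 - 117y^2 = 1 is (p_{k-1}, q_{k-1}) = (p_5, q_5); compute convergents through index 5.
Convergents (p_i = a_i*p_{i-1} + p_{i-2}, q_i = a_i*q_{i-1} + q_{i-2} with p_{-2}=0, p_{-1}=1, q_{-2}=1, q_{-1}=0):
  i=0: a_0=10, p_0 = 10*1 + 0 = 10, q_0 = 10*0 + 1 = 1.
  i=1: a_1=1, p_1 = 1*10 + 1 = 11, q_1 = 1*1 + 0 = 1.
  i=2: a_2=4, p_2 = 4*11 + 10 = 54, q_2 = 4*1 + 1 = 5.
  i=3: a_3=2, p_3 = 2*54 + 11 = 119, q_3 = 2*5 + 1 = 11.
  i=4: a_4=4, p_4 = 4*119 + 54 = 530, q_4 = 4*11 + 5 = 49.
  i=5: a_5=1, p_5 = 1*530 + 119 = 649, q_5 = 1*49 + 11 = 60.
Check: 649^2 - 117*60^2 = 421201 - 421200 = 1, so (x, y) = (649, 60) solves the equation, and by the theorem it is the least positive solution.

(x, y) = (649, 60)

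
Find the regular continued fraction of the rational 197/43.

Run the Euclidean algorithm on 197 and 43; the successive quotients are the partial quotients a_0, a_1, ... (each step inverts the fractional part left over by the previous one):
  197 = 4*43 + 25, so a_0 = 4.
  43 = 1*25 + 18, so a_1 = 1.
  25 = 1*18 + 7, so a_2 = 1.
  18 = 2*7 + 4, so a_3 = 2.
  7 = 1*4 + 3, so a_4 = 1.
  4 = 1*3 + 1, so a_5 = 1.
  3 = 3*1 + 0, so a_6 = 3.
The remainder reaches 0 after 7 divisions, so the expansion has 7 partial quotients, read off in order.

[4; 1, 1, 2, 1, 1, 3]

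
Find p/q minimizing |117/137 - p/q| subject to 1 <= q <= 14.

Expand x = 117/137 as a continued fraction with the Euclidean algorithm:
  117 = 0*137 + 117, so a_0 = 0.
  137 = 1*117 + 20, so a_1 = 1.
  117 = 5*20 + 17, so a_2 = 5.
  20 = 1*17 + 3, so a_3 = 1.
  17 = 5*3 + 2, so a_4 = 5.
  3 = 1*2 + 1, so a_5 = 1.
  2 = 2*1 + 0, so a_6 = 2.
so x = [0; 1, 5, 1, 5, 1, 2].
Convergents (p_i = a_i*p_{i-1} + p_{i-2}, q_i = a_i*q_{i-1} + q_{i-2} with p_{-2}=0, p_{-1}=1, q_{-2}=1, q_{-1}=0), until the denominator exceeds 14:
  i=0: a_0=0, p_0 = 0*1 + 0 = 0, q_0 = 0*0 + 1 = 1.
  i=1: a_1=1, p_1 = 1*0 + 1 = 1, q_1 = 1*1 + 0 = 1.
  i=2: a_2=5, p_2 = 5*1 + 0 = 5, q_2 = 5*1 + 1 = 6.
  i=3: a_3=1, p_3 = 1*5 + 1 = 6, q_3 = 1*6 + 1 = 7.
  i=4: a_4=5, p_4 = 5*6 + 5 = 35, q_4 = 5*7 + 6 = 41.
q_4 = 41 > 14, so the last convergent with denominator <= 14 is p_3/q_3 = 6/7.
The closest fraction with denominator <= 14 is either p_3/q_3 or the intermediate fraction (k*p_3 + p_2)/(k*q_3 + q_2) with the largest k >= 1 whose denominator stays <= 14; these approach x as k grows, and every other convergent or intermediate fraction in range is farther away.
Largest k: floor((14 - q_2)/q_3) = floor((14 - 6)/7) = 1.
That gives (1*6 + 5)/(1*7 + 6) = 11/13.
Compare the errors: |x - 6/7| = |117*7 - 6*137|/(137*7) = 3/959, and |x - 11/13| = |117*13 - 11*137|/(137*13) = 14/1781.
Cross-multiplying, 3*1781 = 5343 < 13426 = 14*959, so 3/959 is smaller: the convergent 6/7 is closer to x than 11/13.

6/7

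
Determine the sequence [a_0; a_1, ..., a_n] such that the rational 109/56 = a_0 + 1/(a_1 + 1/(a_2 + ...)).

[1; 1, 17, 1, 2]

Run the Euclidean algorithm on 109 and 56; the successive quotients are the partial quotients a_0, a_1, ... (each step inverts the fractional part left over by the previous one):
  109 = 1*56 + 53, so a_0 = 1.
  56 = 1*53 + 3, so a_1 = 1.
  53 = 17*3 + 2, so a_2 = 17.
  3 = 1*2 + 1, so a_3 = 1.
  2 = 2*1 + 0, so a_4 = 2.
The remainder reaches 0 after 5 divisions, so the expansion has 5 partial quotients, read off in order.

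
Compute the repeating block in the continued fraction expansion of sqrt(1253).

[35; (2, 1, 1, 17, 10, 17, 1, 1, 2, 70)]

Write x_i = (sqrt(1253) + m_i)/d_i with (m_0, d_0) = (0, 1). a_0 = floor(sqrt(1253)) = 35, since 35^2 = 1225 <= 1253 < 1296 = 36^2.
Iterate m_{i+1} = d_i*a_i - m_i, d_{i+1} = (1253 - m_{i+1}^2)/d_i, a_{i+1} = floor((a_0 + m_{i+1})/d_{i+1}):
  m_1 = 1*35 - 0 = 35, d_1 = (1253 - 35^2)/1 = 28/1 = 28, a_1 = floor((35 + 35)/28) = 2.
  m_2 = 28*2 - 35 = 21, d_2 = (1253 - 21^2)/28 = 812/28 = 29, a_2 = floor((35 + 21)/29) = 1.
  m_3 = 29*1 - 21 = 8, d_3 = (1253 - 8^2)/29 = 1189/29 = 41, a_3 = floor((35 + 8)/41) = 1.
  m_4 = 41*1 - 8 = 33, d_4 = (1253 - 33^2)/41 = 164/41 = 4, a_4 = floor((35 + 33)/4) = 17.
  m_5 = 4*17 - 33 = 35, d_5 = (1253 - 35^2)/4 = 28/4 = 7, a_5 = floor((35 + 35)/7) = 10.
  m_6 = 7*10 - 35 = 35, d_6 = (1253 - 35^2)/7 = 28/7 = 4, a_6 = floor((35 + 35)/4) = 17.
  m_7 = 4*17 - 35 = 33, d_7 = (1253 - 33^2)/4 = 164/4 = 41, a_7 = floor((35 + 33)/41) = 1.
  m_8 = 41*1 - 33 = 8, d_8 = (1253 - 8^2)/41 = 1189/41 = 29, a_8 = floor((35 + 8)/29) = 1.
  m_9 = 29*1 - 8 = 21, d_9 = (1253 - 21^2)/29 = 812/29 = 28, a_9 = floor((35 + 21)/28) = 2.
  m_10 = 28*2 - 21 = 35, d_10 = (1253 - 35^2)/28 = 28/28 = 1, a_10 = floor((35 + 35)/1) = 70.
  m_11 = 1*70 - 35 = 35, d_11 = (1253 - 35^2)/1 = 28/1 = 28: (m_11, d_11) = (m_1, d_1) = (35, 28), so from here the quotients repeat a_1, ..., a_10; the period length is 10.
Hence the expansion of sqrt(1253) is a_0 = 35 followed by the repeating block 2, 1, 1, 17, 10, 17, 1, 1, 2, 70 (period 10).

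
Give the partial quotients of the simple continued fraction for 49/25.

Run the Euclidean algorithm on 49 and 25; the successive quotients are the partial quotients a_0, a_1, ... (each step inverts the fractional part left over by the previous one):
  49 = 1*25 + 24, so a_0 = 1.
  25 = 1*24 + 1, so a_1 = 1.
  24 = 24*1 + 0, so a_2 = 24.
The remainder reaches 0 after 3 divisions, so the expansion has 3 partial quotients, read off in order.

[1; 1, 24]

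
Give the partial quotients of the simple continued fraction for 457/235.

[1; 1, 17, 13]

Run the Euclidean algorithm on 457 and 235; the successive quotients are the partial quotients a_0, a_1, ... (each step inverts the fractional part left over by the previous one):
  457 = 1*235 + 222, so a_0 = 1.
  235 = 1*222 + 13, so a_1 = 1.
  222 = 17*13 + 1, so a_2 = 17.
  13 = 13*1 + 0, so a_3 = 13.
The remainder reaches 0 after 4 divisions, so the expansion has 4 partial quotients, read off in order.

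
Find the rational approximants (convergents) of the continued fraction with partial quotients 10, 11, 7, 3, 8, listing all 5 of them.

10/1, 111/11, 787/78, 2472/245, 20563/2038

Using the convergent recurrence p_i = a_i*p_{i-1} + p_{i-2}, q_i = a_i*q_{i-1} + q_{i-2} with p_{-2}=0, p_{-1}=1, q_{-2}=1, q_{-1}=0:
  i=0: a_0=10, p_0 = 10*1 + 0 = 10, q_0 = 10*0 + 1 = 1.
  i=1: a_1=11, p_1 = 11*10 + 1 = 111, q_1 = 11*1 + 0 = 11.
  i=2: a_2=7, p_2 = 7*111 + 10 = 787, q_2 = 7*11 + 1 = 78.
  i=3: a_3=3, p_3 = 3*787 + 111 = 2472, q_3 = 3*78 + 11 = 245.
  i=4: a_4=8, p_4 = 8*2472 + 787 = 20563, q_4 = 8*245 + 78 = 2038.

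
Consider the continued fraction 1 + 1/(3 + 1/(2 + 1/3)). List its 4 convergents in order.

Using the convergent recurrence p_i = a_i*p_{i-1} + p_{i-2}, q_i = a_i*q_{i-1} + q_{i-2} with p_{-2}=0, p_{-1}=1, q_{-2}=1, q_{-1}=0:
  i=0: a_0=1, p_0 = 1*1 + 0 = 1, q_0 = 1*0 + 1 = 1.
  i=1: a_1=3, p_1 = 3*1 + 1 = 4, q_1 = 3*1 + 0 = 3.
  i=2: a_2=2, p_2 = 2*4 + 1 = 9, q_2 = 2*3 + 1 = 7.
  i=3: a_3=3, p_3 = 3*9 + 4 = 31, q_3 = 3*7 + 3 = 24.

1/1, 4/3, 9/7, 31/24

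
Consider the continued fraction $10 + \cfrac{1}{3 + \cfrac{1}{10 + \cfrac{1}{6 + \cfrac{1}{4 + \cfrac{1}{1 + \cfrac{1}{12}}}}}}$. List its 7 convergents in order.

Using the convergent recurrence p_i = a_i*p_{i-1} + p_{i-2}, q_i = a_i*q_{i-1} + q_{i-2} with p_{-2}=0, p_{-1}=1, q_{-2}=1, q_{-1}=0:
  i=0: a_0=10, p_0 = 10*1 + 0 = 10, q_0 = 10*0 + 1 = 1.
  i=1: a_1=3, p_1 = 3*10 + 1 = 31, q_1 = 3*1 + 0 = 3.
  i=2: a_2=10, p_2 = 10*31 + 10 = 320, q_2 = 10*3 + 1 = 31.
  i=3: a_3=6, p_3 = 6*320 + 31 = 1951, q_3 = 6*31 + 3 = 189.
  i=4: a_4=4, p_4 = 4*1951 + 320 = 8124, q_4 = 4*189 + 31 = 787.
  i=5: a_5=1, p_5 = 1*8124 + 1951 = 10075, q_5 = 1*787 + 189 = 976.
  i=6: a_6=12, p_6 = 12*10075 + 8124 = 129024, q_6 = 12*976 + 787 = 12499.

10/1, 31/3, 320/31, 1951/189, 8124/787, 10075/976, 129024/12499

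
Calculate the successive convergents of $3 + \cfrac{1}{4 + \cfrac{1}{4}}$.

Using the convergent recurrence p_i = a_i*p_{i-1} + p_{i-2}, q_i = a_i*q_{i-1} + q_{i-2} with p_{-2}=0, p_{-1}=1, q_{-2}=1, q_{-1}=0:
  i=0: a_0=3, p_0 = 3*1 + 0 = 3, q_0 = 3*0 + 1 = 1.
  i=1: a_1=4, p_1 = 4*3 + 1 = 13, q_1 = 4*1 + 0 = 4.
  i=2: a_2=4, p_2 = 4*13 + 3 = 55, q_2 = 4*4 + 1 = 17.

3/1, 13/4, 55/17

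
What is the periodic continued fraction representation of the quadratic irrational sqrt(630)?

Write x_i = (sqrt(630) + m_i)/d_i with (m_0, d_0) = (0, 1). a_0 = floor(sqrt(630)) = 25, since 25^2 = 625 <= 630 < 676 = 26^2.
Iterate m_{i+1} = d_i*a_i - m_i, d_{i+1} = (630 - m_{i+1}^2)/d_i, a_{i+1} = floor((a_0 + m_{i+1})/d_{i+1}):
  m_1 = 1*25 - 0 = 25, d_1 = (630 - 25^2)/1 = 5/1 = 5, a_1 = floor((25 + 25)/5) = 10.
  m_2 = 5*10 - 25 = 25, d_2 = (630 - 25^2)/5 = 5/5 = 1, a_2 = floor((25 + 25)/1) = 50.
  m_3 = 1*50 - 25 = 25, d_3 = (630 - 25^2)/1 = 5/1 = 5: (m_3, d_3) = (m_1, d_1) = (25, 5), so from here the quotients repeat a_1, a_2; the period length is 2.
Hence the expansion of sqrt(630) is a_0 = 25 followed by the repeating block 10, 50 (period 2).

[25; (10, 50)]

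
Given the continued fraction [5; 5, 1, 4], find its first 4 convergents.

5/1, 26/5, 31/6, 150/29

Using the convergent recurrence p_i = a_i*p_{i-1} + p_{i-2}, q_i = a_i*q_{i-1} + q_{i-2} with p_{-2}=0, p_{-1}=1, q_{-2}=1, q_{-1}=0:
  i=0: a_0=5, p_0 = 5*1 + 0 = 5, q_0 = 5*0 + 1 = 1.
  i=1: a_1=5, p_1 = 5*5 + 1 = 26, q_1 = 5*1 + 0 = 5.
  i=2: a_2=1, p_2 = 1*26 + 5 = 31, q_2 = 1*5 + 1 = 6.
  i=3: a_3=4, p_3 = 4*31 + 26 = 150, q_3 = 4*6 + 5 = 29.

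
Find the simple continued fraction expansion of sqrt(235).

Write x_i = (sqrt(235) + m_i)/d_i with (m_0, d_0) = (0, 1). a_0 = floor(sqrt(235)) = 15, since 15^2 = 225 <= 235 < 256 = 16^2.
Iterate m_{i+1} = d_i*a_i - m_i, d_{i+1} = (235 - m_{i+1}^2)/d_i, a_{i+1} = floor((a_0 + m_{i+1})/d_{i+1}):
  m_1 = 1*15 - 0 = 15, d_1 = (235 - 15^2)/1 = 10/1 = 10, a_1 = floor((15 + 15)/10) = 3.
  m_2 = 10*3 - 15 = 15, d_2 = (235 - 15^2)/10 = 10/10 = 1, a_2 = floor((15 + 15)/1) = 30.
  m_3 = 1*30 - 15 = 15, d_3 = (235 - 15^2)/1 = 10/1 = 10: (m_3, d_3) = (m_1, d_1) = (15, 10), so from here the quotients repeat a_1, a_2; the period length is 2.
Hence the expansion of sqrt(235) is a_0 = 15 followed by the repeating block 3, 30 (period 2).

[15; (3, 30)]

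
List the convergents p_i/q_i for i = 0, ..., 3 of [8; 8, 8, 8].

Using the convergent recurrence p_i = a_i*p_{i-1} + p_{i-2}, q_i = a_i*q_{i-1} + q_{i-2} with p_{-2}=0, p_{-1}=1, q_{-2}=1, q_{-1}=0:
  i=0: a_0=8, p_0 = 8*1 + 0 = 8, q_0 = 8*0 + 1 = 1.
  i=1: a_1=8, p_1 = 8*8 + 1 = 65, q_1 = 8*1 + 0 = 8.
  i=2: a_2=8, p_2 = 8*65 + 8 = 528, q_2 = 8*8 + 1 = 65.
  i=3: a_3=8, p_3 = 8*528 + 65 = 4289, q_3 = 8*65 + 8 = 528.

8/1, 65/8, 528/65, 4289/528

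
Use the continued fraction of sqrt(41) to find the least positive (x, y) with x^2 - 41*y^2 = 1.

(x, y) = (2049, 320)

First expand sqrt(41) as a continued fraction. With x_i = (sqrt(41) + m_i)/d_i and (m_0, d_0) = (0, 1): a_0 = floor(sqrt(41)) = 6, since 6^2 = 36 <= 41 < 49 = 7^2.
Iterate m_{i+1} = d_i*a_i - m_i, d_{i+1} = (41 - m_{i+1}^2)/d_i, a_{i+1} = floor((a_0 + m_{i+1})/d_{i+1}):
  m_1 = 1*6 - 0 = 6, d_1 = (41 - 6^2)/1 = 5/1 = 5, a_1 = floor((6 + 6)/5) = 2.
  m_2 = 5*2 - 6 = 4, d_2 = (41 - 4^2)/5 = 25/5 = 5, a_2 = floor((6 + 4)/5) = 2.
  m_3 = 5*2 - 4 = 6, d_3 = (41 - 6^2)/5 = 5/5 = 1, a_3 = floor((6 + 6)/1) = 12.
  m_4 = 1*12 - 6 = 6, d_4 = (41 - 6^2)/1 = 5/1 = 5: (m_4, d_4) = (m_1, d_1) = (6, 5), so from here the quotients repeat a_1, ..., a_3; the period length is 3.
So sqrt(41) = [6; (2, 2, 12)] with period length k = 3.
k is odd, so (p_{k-1}, q_{k-1}) only solves x^2 - 41y^2 = -1 and the fundamental solution of x^2 - 41y^2 = 1 is (p_{2k-1}, q_{2k-1}) = (p_5, q_5); compute convergents through index 5, running through the period twice.
Convergents (p_i = a_i*p_{i-1} + p_{i-2}, q_i = a_i*q_{i-1} + q_{i-2} with p_{-2}=0, p_{-1}=1, q_{-2}=1, q_{-1}=0):
  i=0: a_0=6, p_0 = 6*1 + 0 = 6, q_0 = 6*0 + 1 = 1.
  i=1: a_1=2, p_1 = 2*6 + 1 = 13, q_1 = 2*1 + 0 = 2.
  i=2: a_2=2, p_2 = 2*13 + 6 = 32, q_2 = 2*2 + 1 = 5.
  i=3: a_3=12, p_3 = 12*32 + 13 = 397, q_3 = 12*5 + 2 = 62.
  i=4: a_4=2, p_4 = 2*397 + 32 = 826, q_4 = 2*62 + 5 = 129.
  i=5: a_5=2, p_5 = 2*826 + 397 = 2049, q_5 = 2*129 + 62 = 320.
Indeed p_2^2 - 41*q_2^2 = 1024 - 1025 = -1, not +1.
Check: 2049^2 - 41*320^2 = 4198401 - 4198400 = 1, so (x, y) = (2049, 320) solves the equation, and by the theorem it is the least positive solution.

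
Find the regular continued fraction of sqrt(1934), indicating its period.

[43; (1, 42, 1, 86)]

Write x_i = (sqrt(1934) + m_i)/d_i with (m_0, d_0) = (0, 1). a_0 = floor(sqrt(1934)) = 43, since 43^2 = 1849 <= 1934 < 1936 = 44^2.
Iterate m_{i+1} = d_i*a_i - m_i, d_{i+1} = (1934 - m_{i+1}^2)/d_i, a_{i+1} = floor((a_0 + m_{i+1})/d_{i+1}):
  m_1 = 1*43 - 0 = 43, d_1 = (1934 - 43^2)/1 = 85/1 = 85, a_1 = floor((43 + 43)/85) = 1.
  m_2 = 85*1 - 43 = 42, d_2 = (1934 - 42^2)/85 = 170/85 = 2, a_2 = floor((43 + 42)/2) = 42.
  m_3 = 2*42 - 42 = 42, d_3 = (1934 - 42^2)/2 = 170/2 = 85, a_3 = floor((43 + 42)/85) = 1.
  m_4 = 85*1 - 42 = 43, d_4 = (1934 - 43^2)/85 = 85/85 = 1, a_4 = floor((43 + 43)/1) = 86.
  m_5 = 1*86 - 43 = 43, d_5 = (1934 - 43^2)/1 = 85/1 = 85: (m_5, d_5) = (m_1, d_1) = (43, 85), so from here the quotients repeat a_1, ..., a_4; the period length is 4.
Hence the expansion of sqrt(1934) is a_0 = 43 followed by the repeating block 1, 42, 1, 86 (period 4).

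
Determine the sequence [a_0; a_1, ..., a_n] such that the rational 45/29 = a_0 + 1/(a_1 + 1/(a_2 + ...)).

Run the Euclidean algorithm on 45 and 29; the successive quotients are the partial quotients a_0, a_1, ... (each step inverts the fractional part left over by the previous one):
  45 = 1*29 + 16, so a_0 = 1.
  29 = 1*16 + 13, so a_1 = 1.
  16 = 1*13 + 3, so a_2 = 1.
  13 = 4*3 + 1, so a_3 = 4.
  3 = 3*1 + 0, so a_4 = 3.
The remainder reaches 0 after 5 divisions, so the expansion has 5 partial quotients, read off in order.

[1; 1, 1, 4, 3]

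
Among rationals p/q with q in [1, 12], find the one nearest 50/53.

11/12

Expand x = 50/53 as a continued fraction with the Euclidean algorithm:
  50 = 0*53 + 50, so a_0 = 0.
  53 = 1*50 + 3, so a_1 = 1.
  50 = 16*3 + 2, so a_2 = 16.
  3 = 1*2 + 1, so a_3 = 1.
  2 = 2*1 + 0, so a_4 = 2.
so x = [0; 1, 16, 1, 2].
Convergents (p_i = a_i*p_{i-1} + p_{i-2}, q_i = a_i*q_{i-1} + q_{i-2} with p_{-2}=0, p_{-1}=1, q_{-2}=1, q_{-1}=0), until the denominator exceeds 12:
  i=0: a_0=0, p_0 = 0*1 + 0 = 0, q_0 = 0*0 + 1 = 1.
  i=1: a_1=1, p_1 = 1*0 + 1 = 1, q_1 = 1*1 + 0 = 1.
  i=2: a_2=16, p_2 = 16*1 + 0 = 16, q_2 = 16*1 + 1 = 17.
q_2 = 17 > 12, so the last convergent with denominator <= 12 is p_1/q_1 = 1/1.
The closest fraction with denominator <= 12 is either p_1/q_1 or the intermediate fraction (k*p_1 + p_0)/(k*q_1 + q_0) with the largest k >= 1 whose denominator stays <= 12; these approach x as k grows, and every other convergent or intermediate fraction in range is farther away.
Largest k: floor((12 - q_0)/q_1) = floor((12 - 1)/1) = 11.
That gives (11*1 + 0)/(11*1 + 1) = 11/12.
Compare the errors: |x - 1/1| = |50*1 - 1*53|/(53*1) = 3/53, and |x - 11/12| = |50*12 - 11*53|/(53*12) = 17/636.
Cross-multiplying, 17*53 = 901 < 1908 = 3*636, so 17/636 is smaller: the intermediate fraction 11/12 is closer to x than 1/1.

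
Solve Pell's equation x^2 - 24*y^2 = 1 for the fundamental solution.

(x, y) = (5, 1)

First expand sqrt(24) as a continued fraction. With x_i = (sqrt(24) + m_i)/d_i and (m_0, d_0) = (0, 1): a_0 = floor(sqrt(24)) = 4, since 4^2 = 16 <= 24 < 25 = 5^2.
Iterate m_{i+1} = d_i*a_i - m_i, d_{i+1} = (24 - m_{i+1}^2)/d_i, a_{i+1} = floor((a_0 + m_{i+1})/d_{i+1}):
  m_1 = 1*4 - 0 = 4, d_1 = (24 - 4^2)/1 = 8/1 = 8, a_1 = floor((4 + 4)/8) = 1.
  m_2 = 8*1 - 4 = 4, d_2 = (24 - 4^2)/8 = 8/8 = 1, a_2 = floor((4 + 4)/1) = 8.
  m_3 = 1*8 - 4 = 4, d_3 = (24 - 4^2)/1 = 8/1 = 8: (m_3, d_3) = (m_1, d_1) = (4, 8), so from here the quotients repeat a_1, a_2; the period length is 2.
So sqrt(24) = [4; (1, 8)] with period length k = 2.
k is even, so the fundamental solution of x^2 - 24y^2 = 1 is (p_{k-1}, q_{k-1}) = (p_1, q_1); compute convergents through index 1.
Convergents (p_i = a_i*p_{i-1} + p_{i-2}, q_i = a_i*q_{i-1} + q_{i-2} with p_{-2}=0, p_{-1}=1, q_{-2}=1, q_{-1}=0):
  i=0: a_0=4, p_0 = 4*1 + 0 = 4, q_0 = 4*0 + 1 = 1.
  i=1: a_1=1, p_1 = 1*4 + 1 = 5, q_1 = 1*1 + 0 = 1.
Check: 5^2 - 24*1^2 = 25 - 24 = 1, so (x, y) = (5, 1) solves the equation, and by the theorem it is the least positive solution.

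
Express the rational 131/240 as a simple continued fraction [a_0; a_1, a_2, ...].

[0; 1, 1, 4, 1, 21]

Run the Euclidean algorithm on 131 and 240; the successive quotients are the partial quotients a_0, a_1, ... (each step inverts the fractional part left over by the previous one):
  131 = 0*240 + 131, so a_0 = 0.
  240 = 1*131 + 109, so a_1 = 1.
  131 = 1*109 + 22, so a_2 = 1.
  109 = 4*22 + 21, so a_3 = 4.
  22 = 1*21 + 1, so a_4 = 1.
  21 = 21*1 + 0, so a_5 = 21.
The remainder reaches 0 after 6 divisions, so the expansion has 6 partial quotients, read off in order.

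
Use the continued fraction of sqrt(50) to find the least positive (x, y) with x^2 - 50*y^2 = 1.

(x, y) = (99, 14)

First expand sqrt(50) as a continued fraction. With x_i = (sqrt(50) + m_i)/d_i and (m_0, d_0) = (0, 1): a_0 = floor(sqrt(50)) = 7, since 7^2 = 49 <= 50 < 64 = 8^2.
Iterate m_{i+1} = d_i*a_i - m_i, d_{i+1} = (50 - m_{i+1}^2)/d_i, a_{i+1} = floor((a_0 + m_{i+1})/d_{i+1}):
  m_1 = 1*7 - 0 = 7, d_1 = (50 - 7^2)/1 = 1/1 = 1, a_1 = floor((7 + 7)/1) = 14.
  m_2 = 1*14 - 7 = 7, d_2 = (50 - 7^2)/1 = 1/1 = 1: (m_2, d_2) = (m_1, d_1) = (7, 1), so from here the quotient a_1 repeats; the period length is 1.
So sqrt(50) = [7; (14)] with period length k = 1.
k is odd, so (p_{k-1}, q_{k-1}) only solves x^2 - 50y^2 = -1 and the fundamental solution of x^2 - 50y^2 = 1 is (p_{2k-1}, q_{2k-1}) = (p_1, q_1); compute convergents through index 1, running through the period twice.
Convergents (p_i = a_i*p_{i-1} + p_{i-2}, q_i = a_i*q_{i-1} + q_{i-2} with p_{-2}=0, p_{-1}=1, q_{-2}=1, q_{-1}=0):
  i=0: a_0=7, p_0 = 7*1 + 0 = 7, q_0 = 7*0 + 1 = 1.
  i=1: a_1=14, p_1 = 14*7 + 1 = 99, q_1 = 14*1 + 0 = 14.
Indeed p_0^2 - 50*q_0^2 = 49 - 50 = -1, not +1.
Check: 99^2 - 50*14^2 = 9801 - 9800 = 1, so (x, y) = (99, 14) solves the equation, and by the theorem it is the least positive solution.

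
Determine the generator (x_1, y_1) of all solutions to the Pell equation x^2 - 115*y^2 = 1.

First expand sqrt(115) as a continued fraction. With x_i = (sqrt(115) + m_i)/d_i and (m_0, d_0) = (0, 1): a_0 = floor(sqrt(115)) = 10, since 10^2 = 100 <= 115 < 121 = 11^2.
Iterate m_{i+1} = d_i*a_i - m_i, d_{i+1} = (115 - m_{i+1}^2)/d_i, a_{i+1} = floor((a_0 + m_{i+1})/d_{i+1}):
  m_1 = 1*10 - 0 = 10, d_1 = (115 - 10^2)/1 = 15/1 = 15, a_1 = floor((10 + 10)/15) = 1.
  m_2 = 15*1 - 10 = 5, d_2 = (115 - 5^2)/15 = 90/15 = 6, a_2 = floor((10 + 5)/6) = 2.
  m_3 = 6*2 - 5 = 7, d_3 = (115 - 7^2)/6 = 66/6 = 11, a_3 = floor((10 + 7)/11) = 1.
  m_4 = 11*1 - 7 = 4, d_4 = (115 - 4^2)/11 = 99/11 = 9, a_4 = floor((10 + 4)/9) = 1.
  m_5 = 9*1 - 4 = 5, d_5 = (115 - 5^2)/9 = 90/9 = 10, a_5 = floor((10 + 5)/10) = 1.
  m_6 = 10*1 - 5 = 5, d_6 = (115 - 5^2)/10 = 90/10 = 9, a_6 = floor((10 + 5)/9) = 1.
  m_7 = 9*1 - 5 = 4, d_7 = (115 - 4^2)/9 = 99/9 = 11, a_7 = floor((10 + 4)/11) = 1.
  m_8 = 11*1 - 4 = 7, d_8 = (115 - 7^2)/11 = 66/11 = 6, a_8 = floor((10 + 7)/6) = 2.
  m_9 = 6*2 - 7 = 5, d_9 = (115 - 5^2)/6 = 90/6 = 15, a_9 = floor((10 + 5)/15) = 1.
  m_10 = 15*1 - 5 = 10, d_10 = (115 - 10^2)/15 = 15/15 = 1, a_10 = floor((10 + 10)/1) = 20.
  m_11 = 1*20 - 10 = 10, d_11 = (115 - 10^2)/1 = 15/1 = 15: (m_11, d_11) = (m_1, d_1) = (10, 15), so from here the quotients repeat a_1, ..., a_10; the period length is 10.
So sqrt(115) = [10; (1, 2, 1, 1, 1, 1, 1, 2, 1, 20)] with period length k = 10.
k is even, so the fundamental solution of x^2 - 115y^2 = 1 is (p_{k-1}, q_{k-1}) = (p_9, q_9); compute convergents through index 9.
Convergents (p_i = a_i*p_{i-1} + p_{i-2}, q_i = a_i*q_{i-1} + q_{i-2} with p_{-2}=0, p_{-1}=1, q_{-2}=1, q_{-1}=0):
  i=0: a_0=10, p_0 = 10*1 + 0 = 10, q_0 = 10*0 + 1 = 1.
  i=1: a_1=1, p_1 = 1*10 + 1 = 11, q_1 = 1*1 + 0 = 1.
  i=2: a_2=2, p_2 = 2*11 + 10 = 32, q_2 = 2*1 + 1 = 3.
  i=3: a_3=1, p_3 = 1*32 + 11 = 43, q_3 = 1*3 + 1 = 4.
  i=4: a_4=1, p_4 = 1*43 + 32 = 75, q_4 = 1*4 + 3 = 7.
  i=5: a_5=1, p_5 = 1*75 + 43 = 118, q_5 = 1*7 + 4 = 11.
  i=6: a_6=1, p_6 = 1*118 + 75 = 193, q_6 = 1*11 + 7 = 18.
  i=7: a_7=1, p_7 = 1*193 + 118 = 311, q_7 = 1*18 + 11 = 29.
  i=8: a_8=2, p_8 = 2*311 + 193 = 815, q_8 = 2*29 + 18 = 76.
  i=9: a_9=1, p_9 = 1*815 + 311 = 1126, q_9 = 1*76 + 29 = 105.
Check: 1126^2 - 115*105^2 = 1267876 - 1267875 = 1, so (x, y) = (1126, 105) solves the equation, and by the theorem it is the least positive solution.

(x, y) = (1126, 105)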